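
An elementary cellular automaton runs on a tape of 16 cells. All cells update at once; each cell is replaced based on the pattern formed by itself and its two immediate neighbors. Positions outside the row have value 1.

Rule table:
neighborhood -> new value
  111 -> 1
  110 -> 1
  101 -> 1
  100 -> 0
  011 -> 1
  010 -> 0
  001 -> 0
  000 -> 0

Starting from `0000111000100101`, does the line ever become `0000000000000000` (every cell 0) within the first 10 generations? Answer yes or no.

no

generation 1: 0000111000000011
generation 2: 0000111000000011  (fixed point — unchanged through generation 10)
generation 10 is 0000111000000011, still not uniform 0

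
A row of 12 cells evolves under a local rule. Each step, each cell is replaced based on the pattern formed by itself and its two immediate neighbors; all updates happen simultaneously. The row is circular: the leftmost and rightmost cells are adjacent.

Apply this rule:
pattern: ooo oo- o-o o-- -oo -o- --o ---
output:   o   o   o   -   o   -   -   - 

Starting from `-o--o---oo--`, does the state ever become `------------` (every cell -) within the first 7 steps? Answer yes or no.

step 1: --------oo--
step 2: --------oo--  (fixed point — unchanged through step 7)
step 7 is --------oo--, still not uniform -

no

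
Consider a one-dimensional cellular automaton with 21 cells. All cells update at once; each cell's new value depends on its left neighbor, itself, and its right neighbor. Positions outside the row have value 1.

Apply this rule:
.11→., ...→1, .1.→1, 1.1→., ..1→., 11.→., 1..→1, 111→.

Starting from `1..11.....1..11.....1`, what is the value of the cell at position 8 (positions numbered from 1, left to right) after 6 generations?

.

.1...1111.11...1111..
.111........11.....1.
....1111111...1111.1.
111........11......1.
...1111111...11111.1.
11........11.......1.
position 8 holds .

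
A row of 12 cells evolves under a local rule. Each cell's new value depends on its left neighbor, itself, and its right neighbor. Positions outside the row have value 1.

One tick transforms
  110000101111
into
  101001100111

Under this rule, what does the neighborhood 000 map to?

At position 3 the neighborhood is 000; the next row has 0 there.

0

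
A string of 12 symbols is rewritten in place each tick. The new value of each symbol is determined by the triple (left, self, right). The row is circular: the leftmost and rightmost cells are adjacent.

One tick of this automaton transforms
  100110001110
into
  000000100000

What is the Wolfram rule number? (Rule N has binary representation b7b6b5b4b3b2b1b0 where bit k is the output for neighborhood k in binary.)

1

position 9: 111 → 0  (bit 7 = 0)
position 4: 110 → 0  (bit 6 = 0)
position 11: 101 → 0  (bit 5 = 0)
position 1: 100 → 0  (bit 4 = 0)
position 3: 011 → 0  (bit 3 = 0)
position 0: 010 → 0  (bit 2 = 0)
position 2: 001 → 0  (bit 1 = 0)
position 6: 000 → 1  (bit 0 = 1)
bits b7..b0 = 00000001 = 1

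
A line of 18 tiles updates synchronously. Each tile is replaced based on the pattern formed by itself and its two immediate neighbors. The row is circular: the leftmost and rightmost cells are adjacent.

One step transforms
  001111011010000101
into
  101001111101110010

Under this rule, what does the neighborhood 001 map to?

At position 1 the neighborhood is 001; the next row has 0 there.

0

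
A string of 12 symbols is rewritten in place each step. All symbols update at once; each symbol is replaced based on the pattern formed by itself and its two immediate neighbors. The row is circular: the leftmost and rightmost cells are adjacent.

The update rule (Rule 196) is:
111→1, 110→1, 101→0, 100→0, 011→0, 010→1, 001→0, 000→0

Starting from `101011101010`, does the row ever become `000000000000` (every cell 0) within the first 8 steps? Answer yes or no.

101001101010
101000101010
101000101010  (fixed point — unchanged through step 8)
step 8 is 101000101010, still not uniform 0

no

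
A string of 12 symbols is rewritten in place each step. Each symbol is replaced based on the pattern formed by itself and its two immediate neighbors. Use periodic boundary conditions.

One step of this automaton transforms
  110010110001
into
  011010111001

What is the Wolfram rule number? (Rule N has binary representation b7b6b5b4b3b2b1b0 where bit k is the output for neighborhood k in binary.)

position 0: 111 → 0  (bit 7 = 0)
position 1: 110 → 1  (bit 6 = 1)
position 5: 101 → 0  (bit 5 = 0)
position 2: 100 → 1  (bit 4 = 1)
position 6: 011 → 1  (bit 3 = 1)
position 4: 010 → 1  (bit 2 = 1)
position 3: 001 → 0  (bit 1 = 0)
position 9: 000 → 0  (bit 0 = 0)
bits b7..b0 = 01011100 = 92

92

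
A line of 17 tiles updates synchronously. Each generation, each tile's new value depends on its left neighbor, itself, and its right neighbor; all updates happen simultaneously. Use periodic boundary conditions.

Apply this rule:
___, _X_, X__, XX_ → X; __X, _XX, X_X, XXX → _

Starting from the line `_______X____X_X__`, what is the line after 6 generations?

XXXXXX_XXXX_X_XXX
_____X____X_X____
XXXX_XXXX_X_XXXXX
___X____X_X______
XX_XXXX_X_XXXXXXX
_X____X_X________

_X____X_X________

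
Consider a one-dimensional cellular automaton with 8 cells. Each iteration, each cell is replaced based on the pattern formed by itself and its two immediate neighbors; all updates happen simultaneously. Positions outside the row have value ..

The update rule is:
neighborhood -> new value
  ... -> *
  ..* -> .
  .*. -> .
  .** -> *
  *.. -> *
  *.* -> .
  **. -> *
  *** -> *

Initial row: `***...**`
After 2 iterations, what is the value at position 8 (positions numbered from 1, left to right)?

*

*****.**
*****.**
position 8 holds *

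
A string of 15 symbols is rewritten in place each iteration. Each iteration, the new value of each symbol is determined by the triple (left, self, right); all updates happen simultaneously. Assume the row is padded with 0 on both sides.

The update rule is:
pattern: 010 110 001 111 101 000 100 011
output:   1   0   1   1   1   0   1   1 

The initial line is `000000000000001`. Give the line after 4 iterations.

000000000000011
000000000000110
000000000001101
000000000011011

000000000011011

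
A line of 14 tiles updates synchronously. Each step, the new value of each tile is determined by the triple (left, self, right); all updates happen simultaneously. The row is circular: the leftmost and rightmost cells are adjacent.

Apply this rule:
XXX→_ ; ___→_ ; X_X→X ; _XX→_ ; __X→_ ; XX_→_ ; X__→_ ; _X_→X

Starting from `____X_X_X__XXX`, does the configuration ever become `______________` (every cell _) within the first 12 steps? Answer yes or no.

____XXXXX_____
______________
all cells are _ at step 2

yes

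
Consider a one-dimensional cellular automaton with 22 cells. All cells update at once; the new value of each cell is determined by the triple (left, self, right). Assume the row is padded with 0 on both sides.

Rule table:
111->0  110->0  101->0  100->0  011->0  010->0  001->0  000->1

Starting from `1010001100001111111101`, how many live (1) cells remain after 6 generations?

generation 1: 0000100001100000000000
generation 2: 1110001100001111111111
generation 3: 0000100001100000000000  (repeats generation 1; period 2)
generation 6: 1110001100001111111111
count of 1: 15

15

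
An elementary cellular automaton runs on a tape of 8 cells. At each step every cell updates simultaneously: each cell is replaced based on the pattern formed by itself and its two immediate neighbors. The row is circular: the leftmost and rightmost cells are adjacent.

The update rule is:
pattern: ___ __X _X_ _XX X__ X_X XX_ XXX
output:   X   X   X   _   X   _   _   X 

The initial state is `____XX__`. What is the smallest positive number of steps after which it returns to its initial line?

XXXX__XX
XXX_XX_X
XX______
__XXXXXX
XX_XXXX_
____XX__

6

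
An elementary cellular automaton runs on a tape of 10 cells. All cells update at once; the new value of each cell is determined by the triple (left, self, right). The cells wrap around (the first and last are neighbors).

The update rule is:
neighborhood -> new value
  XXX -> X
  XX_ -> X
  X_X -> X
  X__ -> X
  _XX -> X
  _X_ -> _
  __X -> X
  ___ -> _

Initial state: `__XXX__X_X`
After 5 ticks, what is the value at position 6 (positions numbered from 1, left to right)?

X

tick 1: XXXXXXX_X_
tick 2: XXXXXXXX_X
tick 3: XXXXXXXXXX
tick 4: XXXXXXXXXX  (fixed point — unchanged through tick 5)
position 6 holds X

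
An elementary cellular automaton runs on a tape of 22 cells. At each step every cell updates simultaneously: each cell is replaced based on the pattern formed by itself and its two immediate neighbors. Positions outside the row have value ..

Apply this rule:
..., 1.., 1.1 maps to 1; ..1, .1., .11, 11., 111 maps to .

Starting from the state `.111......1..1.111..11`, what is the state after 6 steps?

....11111..1..1...1...
111......1..1..11..111
...11111..1..1...1....
11......1..1..11..1111
..11111..1..1...1.....
1......1..1..11..11111

1......1..1..11..11111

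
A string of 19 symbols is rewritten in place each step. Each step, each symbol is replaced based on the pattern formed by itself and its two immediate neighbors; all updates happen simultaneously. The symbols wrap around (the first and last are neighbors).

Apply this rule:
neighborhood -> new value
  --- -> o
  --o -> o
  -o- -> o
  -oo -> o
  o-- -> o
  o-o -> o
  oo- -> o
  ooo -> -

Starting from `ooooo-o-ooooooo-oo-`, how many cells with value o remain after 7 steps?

11

o---ooooo-----ooooo
ooooo---ooooooo----
o---ooooo-----ooooo  (repeats step 1; period 2)
step 7: o---ooooo-----ooooo
count of o: 11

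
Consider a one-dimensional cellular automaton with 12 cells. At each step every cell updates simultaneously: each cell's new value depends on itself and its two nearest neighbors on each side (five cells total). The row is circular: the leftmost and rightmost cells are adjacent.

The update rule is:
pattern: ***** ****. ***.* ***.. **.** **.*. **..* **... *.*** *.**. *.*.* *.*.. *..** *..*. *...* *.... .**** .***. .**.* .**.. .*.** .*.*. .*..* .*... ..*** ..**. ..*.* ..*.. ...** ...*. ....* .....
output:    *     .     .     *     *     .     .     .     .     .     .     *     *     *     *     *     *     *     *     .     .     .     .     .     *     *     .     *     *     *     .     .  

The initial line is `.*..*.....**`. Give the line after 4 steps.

.*.**.*..***
....*.*.***.
*..*.....**.
*.**.*..***.

*.**.*..***.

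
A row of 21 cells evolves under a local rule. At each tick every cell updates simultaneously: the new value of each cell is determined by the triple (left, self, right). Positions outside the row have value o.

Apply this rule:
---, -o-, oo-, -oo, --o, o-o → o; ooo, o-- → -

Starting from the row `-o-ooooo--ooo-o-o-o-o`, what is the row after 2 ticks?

oooo---o-oo-ooooooooo
---o-oooooooo--------

---o-oooooooo--------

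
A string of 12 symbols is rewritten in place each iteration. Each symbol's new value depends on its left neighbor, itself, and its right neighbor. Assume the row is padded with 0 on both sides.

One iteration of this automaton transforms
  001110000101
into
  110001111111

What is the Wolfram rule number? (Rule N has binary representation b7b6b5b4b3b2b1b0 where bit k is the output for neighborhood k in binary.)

position 3: 111 → 0  (bit 7 = 0)
position 4: 110 → 0  (bit 6 = 0)
position 10: 101 → 1  (bit 5 = 1)
position 5: 100 → 1  (bit 4 = 1)
position 2: 011 → 0  (bit 3 = 0)
position 9: 010 → 1  (bit 2 = 1)
position 1: 001 → 1  (bit 1 = 1)
position 0: 000 → 1  (bit 0 = 1)
bits b7..b0 = 00110111 = 55

55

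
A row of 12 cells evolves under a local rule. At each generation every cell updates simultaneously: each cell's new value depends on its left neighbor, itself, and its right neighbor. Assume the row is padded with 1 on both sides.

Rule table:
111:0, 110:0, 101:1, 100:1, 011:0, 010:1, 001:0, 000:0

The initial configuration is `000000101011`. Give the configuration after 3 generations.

111000000011

100000111100
010000000010
111000000011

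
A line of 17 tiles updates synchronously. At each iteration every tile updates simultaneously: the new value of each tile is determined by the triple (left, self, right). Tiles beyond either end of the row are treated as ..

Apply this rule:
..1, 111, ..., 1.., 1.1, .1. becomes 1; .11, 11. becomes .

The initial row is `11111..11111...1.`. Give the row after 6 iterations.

11.1111111.111..1

.111.11.111.11111
1.1.1..1.1.1.111.
1111111111111.1.1
.11111111111.1111
1.111111111.1.11.
11.1111111.111..1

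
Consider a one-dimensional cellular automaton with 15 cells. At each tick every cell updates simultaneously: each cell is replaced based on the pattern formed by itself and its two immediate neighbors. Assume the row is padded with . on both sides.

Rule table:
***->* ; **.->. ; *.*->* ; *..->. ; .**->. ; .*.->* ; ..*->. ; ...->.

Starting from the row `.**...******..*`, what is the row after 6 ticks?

.......****...*
........**....*
..............*
..............*  (fixed point — unchanged through tick 6)

..............*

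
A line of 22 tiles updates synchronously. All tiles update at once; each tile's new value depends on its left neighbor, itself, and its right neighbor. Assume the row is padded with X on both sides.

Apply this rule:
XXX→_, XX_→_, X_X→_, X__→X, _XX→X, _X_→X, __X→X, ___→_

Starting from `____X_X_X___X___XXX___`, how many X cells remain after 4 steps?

10

X__XX_X_XX_XXX_XX__X_X
_XXX__X_X__X___X_XXX_X
_X__XXX_XXXXX_XX_X___X
_XXXX___X_____X__XX_XX
count of X: 10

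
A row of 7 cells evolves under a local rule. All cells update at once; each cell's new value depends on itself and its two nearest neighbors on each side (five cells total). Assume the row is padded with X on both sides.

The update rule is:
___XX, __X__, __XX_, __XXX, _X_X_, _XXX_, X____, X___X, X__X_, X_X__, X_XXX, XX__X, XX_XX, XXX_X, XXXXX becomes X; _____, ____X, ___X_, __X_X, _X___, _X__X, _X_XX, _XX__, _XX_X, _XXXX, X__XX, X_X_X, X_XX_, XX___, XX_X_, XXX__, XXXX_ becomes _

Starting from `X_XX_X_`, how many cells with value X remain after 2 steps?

step 1: XX_____
step 2: ___X__X
count of X: 2

2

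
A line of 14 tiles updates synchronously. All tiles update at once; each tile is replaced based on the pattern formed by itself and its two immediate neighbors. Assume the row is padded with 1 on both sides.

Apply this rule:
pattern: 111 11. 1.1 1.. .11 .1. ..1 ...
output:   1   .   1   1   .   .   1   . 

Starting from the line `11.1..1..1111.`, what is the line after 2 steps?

.1.1..1..1..1.

1.1.11.11.11.1
.1.1..1..1..1.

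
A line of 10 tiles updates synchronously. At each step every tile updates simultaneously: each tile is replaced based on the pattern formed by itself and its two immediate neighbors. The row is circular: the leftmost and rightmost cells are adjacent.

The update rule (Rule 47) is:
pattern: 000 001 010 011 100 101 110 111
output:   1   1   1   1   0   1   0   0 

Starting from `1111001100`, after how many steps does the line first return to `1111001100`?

1000011001
0011110011
0110000110
1100111100
1001100001
0011001111
0110011000
1100110011
0001100110
1111001100

10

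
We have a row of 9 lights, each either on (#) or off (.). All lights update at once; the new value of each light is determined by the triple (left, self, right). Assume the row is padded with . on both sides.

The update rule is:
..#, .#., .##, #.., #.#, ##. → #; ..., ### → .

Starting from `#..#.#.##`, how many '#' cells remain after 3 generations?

4

generation 1: #########
generation 2: #.......#
generation 3: ##.....##
count of #: 4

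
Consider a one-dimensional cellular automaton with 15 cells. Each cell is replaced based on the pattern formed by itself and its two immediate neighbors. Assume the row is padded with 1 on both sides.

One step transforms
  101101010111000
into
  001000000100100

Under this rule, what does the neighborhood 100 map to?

1

At position 12 the neighborhood is 100; the next row has 1 there.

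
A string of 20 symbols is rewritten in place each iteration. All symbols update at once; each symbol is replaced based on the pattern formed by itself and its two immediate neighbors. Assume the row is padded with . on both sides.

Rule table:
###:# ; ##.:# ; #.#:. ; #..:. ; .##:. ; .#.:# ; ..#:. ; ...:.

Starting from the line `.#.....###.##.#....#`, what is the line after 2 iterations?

.#......##..#.#....#
.#.......#..#.#....#

.#.......#..#.#....#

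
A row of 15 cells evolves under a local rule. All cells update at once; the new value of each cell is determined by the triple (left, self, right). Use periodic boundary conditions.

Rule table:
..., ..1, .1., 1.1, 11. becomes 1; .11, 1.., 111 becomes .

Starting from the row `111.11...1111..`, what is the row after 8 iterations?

1.1.1111...1.11

..11.1.11...1.1
.1.1111.1.11111
111...1111....1
..1.11...1.111.
1111.1.1111..1.
...1111...1.111
.11...1.1111..1
1.1.1111...1.11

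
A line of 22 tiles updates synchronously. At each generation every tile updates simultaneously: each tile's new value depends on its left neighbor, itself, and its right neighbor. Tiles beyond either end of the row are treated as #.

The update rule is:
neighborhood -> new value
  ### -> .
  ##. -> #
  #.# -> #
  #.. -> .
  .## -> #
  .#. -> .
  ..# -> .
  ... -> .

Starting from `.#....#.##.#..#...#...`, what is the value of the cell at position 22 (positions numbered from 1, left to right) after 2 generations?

#......####...........
#......#..#...........
position 22 holds .

.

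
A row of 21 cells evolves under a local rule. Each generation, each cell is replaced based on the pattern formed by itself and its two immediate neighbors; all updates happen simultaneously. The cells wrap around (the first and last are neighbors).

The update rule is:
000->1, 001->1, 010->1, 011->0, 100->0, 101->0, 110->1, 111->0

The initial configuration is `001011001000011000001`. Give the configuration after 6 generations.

001011001000101000001

011001011011101011111
001011001000101000001
011001011011101011111  (repeats generation 1; period 2)
generation 6: 001011001000101000001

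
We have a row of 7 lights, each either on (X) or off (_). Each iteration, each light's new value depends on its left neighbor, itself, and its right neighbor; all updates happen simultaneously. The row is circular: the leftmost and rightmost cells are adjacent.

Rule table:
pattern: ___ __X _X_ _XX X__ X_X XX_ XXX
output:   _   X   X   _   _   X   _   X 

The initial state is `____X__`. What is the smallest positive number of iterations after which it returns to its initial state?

14

___XX__
__X____
_XX____
X______
X_____X
_____X_
____XX_
___X___
__XX___
_X_____
XX_____
______X
_____XX
____X__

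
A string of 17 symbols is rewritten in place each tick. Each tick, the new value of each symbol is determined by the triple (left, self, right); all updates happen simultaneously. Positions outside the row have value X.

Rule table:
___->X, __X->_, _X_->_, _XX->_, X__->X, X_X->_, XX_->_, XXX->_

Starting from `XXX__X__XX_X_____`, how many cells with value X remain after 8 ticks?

___X__X_____XXXX_
XX__X__XXXX______
__X__X_____XXXXX_
X__X__XXXX_______
_X__X_____XXXXXX_
__X__XXXX________
X__X_____XXXXXXX_
_X__XXXX_________
count of X: 5

5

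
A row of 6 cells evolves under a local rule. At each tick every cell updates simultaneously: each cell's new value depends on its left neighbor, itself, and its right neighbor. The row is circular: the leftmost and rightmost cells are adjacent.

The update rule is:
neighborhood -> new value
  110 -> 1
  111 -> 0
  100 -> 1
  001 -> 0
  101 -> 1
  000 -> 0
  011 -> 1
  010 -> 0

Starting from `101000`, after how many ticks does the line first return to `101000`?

010100
001010
000101
100010
010001
101000

6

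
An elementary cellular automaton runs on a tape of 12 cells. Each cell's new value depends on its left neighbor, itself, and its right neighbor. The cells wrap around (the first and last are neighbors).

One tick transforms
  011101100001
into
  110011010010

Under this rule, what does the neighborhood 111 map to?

At position 2 the neighborhood is 111; the next row has 0 there.

0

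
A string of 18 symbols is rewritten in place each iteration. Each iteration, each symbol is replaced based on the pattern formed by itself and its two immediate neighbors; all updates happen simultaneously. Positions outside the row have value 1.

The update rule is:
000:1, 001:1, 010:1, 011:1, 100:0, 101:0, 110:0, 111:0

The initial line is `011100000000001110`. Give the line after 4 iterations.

iteration 1: 010001111111111000
iteration 2: 010111000000000011
iteration 3: 010100011111111110
iteration 4: 010101110000000000

010101110000000000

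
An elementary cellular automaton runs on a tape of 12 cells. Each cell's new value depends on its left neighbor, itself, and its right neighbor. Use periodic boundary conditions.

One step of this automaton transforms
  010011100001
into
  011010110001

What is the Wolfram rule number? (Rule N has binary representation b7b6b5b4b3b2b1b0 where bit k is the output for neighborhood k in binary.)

position 5: 111 → 0  (bit 7 = 0)
position 6: 110 → 1  (bit 6 = 1)
position 0: 101 → 0  (bit 5 = 0)
position 2: 100 → 1  (bit 4 = 1)
position 4: 011 → 1  (bit 3 = 1)
position 1: 010 → 1  (bit 2 = 1)
position 3: 001 → 0  (bit 1 = 0)
position 8: 000 → 0  (bit 0 = 0)
bits b7..b0 = 01011100 = 92

92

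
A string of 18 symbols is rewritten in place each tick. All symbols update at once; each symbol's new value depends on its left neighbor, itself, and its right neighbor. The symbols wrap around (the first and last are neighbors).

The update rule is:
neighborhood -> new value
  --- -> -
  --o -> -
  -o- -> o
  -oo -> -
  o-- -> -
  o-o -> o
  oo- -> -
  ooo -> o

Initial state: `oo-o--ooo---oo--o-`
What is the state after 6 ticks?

tick 1: --oo---o--------oo
tick 2: -------o----------
tick 3: -------o----------  (fixed point — unchanged through tick 6)

-------o----------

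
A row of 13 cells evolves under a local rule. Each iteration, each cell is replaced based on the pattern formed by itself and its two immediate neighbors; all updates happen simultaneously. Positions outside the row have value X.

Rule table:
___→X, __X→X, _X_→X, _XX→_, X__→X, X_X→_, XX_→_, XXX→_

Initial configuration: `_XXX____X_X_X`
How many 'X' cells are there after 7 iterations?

6

____XXXXX_X__
XXXX______XXX
____XXXXXX___
XXXX______XXX  (repeats iteration 2; period 2)
iteration 7: ____XXXXXX___
count of X: 6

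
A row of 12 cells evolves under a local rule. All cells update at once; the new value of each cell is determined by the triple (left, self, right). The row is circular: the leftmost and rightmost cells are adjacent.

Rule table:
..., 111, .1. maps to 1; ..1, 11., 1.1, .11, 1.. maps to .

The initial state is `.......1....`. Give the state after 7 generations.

111111.1.111
11111..1..11
1111...1...1
111..1.1.1..
.1...1.1.1..
.1.1.1.1.1.1
.1.1.1.1.1.1

.1.1.1.1.1.1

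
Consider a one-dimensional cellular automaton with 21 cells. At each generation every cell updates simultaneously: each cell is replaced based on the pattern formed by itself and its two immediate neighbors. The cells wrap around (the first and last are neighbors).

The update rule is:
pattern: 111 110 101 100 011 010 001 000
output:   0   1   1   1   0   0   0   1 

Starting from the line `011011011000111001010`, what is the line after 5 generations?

001101101110001100101
100110110011100110010
010011011000110011001
101001101110011001100
010100110011001100110

010100110011001100110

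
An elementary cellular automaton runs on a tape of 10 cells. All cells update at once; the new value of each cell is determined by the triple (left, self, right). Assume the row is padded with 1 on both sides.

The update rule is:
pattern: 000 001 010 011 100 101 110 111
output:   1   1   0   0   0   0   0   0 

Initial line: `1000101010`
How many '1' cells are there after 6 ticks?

6

0011000000
0100011111
0001100000
0110001111
0000110000
0111000111
count of 1: 6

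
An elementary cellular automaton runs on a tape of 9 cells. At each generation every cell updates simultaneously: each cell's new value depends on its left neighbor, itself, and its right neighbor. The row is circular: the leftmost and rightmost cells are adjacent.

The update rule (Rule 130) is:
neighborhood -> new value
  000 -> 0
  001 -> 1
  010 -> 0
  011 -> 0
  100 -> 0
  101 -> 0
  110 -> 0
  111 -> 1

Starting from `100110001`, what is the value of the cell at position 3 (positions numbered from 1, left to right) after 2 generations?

001000010
010000100
position 3 holds 0

0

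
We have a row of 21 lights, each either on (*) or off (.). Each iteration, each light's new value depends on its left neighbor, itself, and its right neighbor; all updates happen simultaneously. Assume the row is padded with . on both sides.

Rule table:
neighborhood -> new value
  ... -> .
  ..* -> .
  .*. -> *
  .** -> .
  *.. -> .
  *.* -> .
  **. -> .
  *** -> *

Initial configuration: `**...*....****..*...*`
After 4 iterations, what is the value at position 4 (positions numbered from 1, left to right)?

.....*.....**...*...*
.....*..........*...*
.....*..........*...*  (fixed point — unchanged through iteration 4)
position 4 holds .

.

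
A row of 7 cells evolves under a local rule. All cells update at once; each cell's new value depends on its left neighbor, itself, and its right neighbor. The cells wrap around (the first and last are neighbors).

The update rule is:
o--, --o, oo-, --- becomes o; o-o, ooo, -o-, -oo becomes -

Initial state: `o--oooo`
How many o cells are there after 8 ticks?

ooo----
--ooooo
oo----o
-ooooo-
o----oo
ooooo--
----ooo
oooo--o
count of o: 5

5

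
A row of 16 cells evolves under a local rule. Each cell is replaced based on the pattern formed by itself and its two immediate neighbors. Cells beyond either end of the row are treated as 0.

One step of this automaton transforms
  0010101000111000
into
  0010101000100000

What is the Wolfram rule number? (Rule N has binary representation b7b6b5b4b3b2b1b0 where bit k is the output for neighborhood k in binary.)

12

position 11: 111 → 0  (bit 7 = 0)
position 12: 110 → 0  (bit 6 = 0)
position 3: 101 → 0  (bit 5 = 0)
position 7: 100 → 0  (bit 4 = 0)
position 10: 011 → 1  (bit 3 = 1)
position 2: 010 → 1  (bit 2 = 1)
position 1: 001 → 0  (bit 1 = 0)
position 0: 000 → 0  (bit 0 = 0)
bits b7..b0 = 00001100 = 12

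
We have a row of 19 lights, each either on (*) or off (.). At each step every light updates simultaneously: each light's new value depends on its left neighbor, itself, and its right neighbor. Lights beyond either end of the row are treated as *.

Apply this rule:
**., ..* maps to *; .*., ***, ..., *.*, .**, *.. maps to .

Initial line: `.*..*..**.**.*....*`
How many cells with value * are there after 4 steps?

4

step 1: ...*..*.*..*.....*.
step 2: ..*..*....*.....*..
step 3: .*..*....*.....*..*
step 4: ...*....*.....*..*.
count of *: 4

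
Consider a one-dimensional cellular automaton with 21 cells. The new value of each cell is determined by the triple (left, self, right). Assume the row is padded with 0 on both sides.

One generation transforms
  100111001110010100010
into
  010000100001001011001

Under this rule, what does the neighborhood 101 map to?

At position 14 the neighborhood is 101; the next row has 1 there.

1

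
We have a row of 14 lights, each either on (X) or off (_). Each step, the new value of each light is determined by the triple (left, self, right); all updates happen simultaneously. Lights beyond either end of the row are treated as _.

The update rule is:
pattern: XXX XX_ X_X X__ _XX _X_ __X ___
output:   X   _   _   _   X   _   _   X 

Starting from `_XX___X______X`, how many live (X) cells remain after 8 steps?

7

step 1: _X__X___XXXX__
step 2: ______X_XXX__X
step 3: XXXXX___XX____
step 4: XXXX__X_X__XXX
step 5: XXX________XX_
step 6: XX__XXXXXX_X__
step 7: X___XXXXX____X
step 8: __X_XXXX__XX__
count of X: 7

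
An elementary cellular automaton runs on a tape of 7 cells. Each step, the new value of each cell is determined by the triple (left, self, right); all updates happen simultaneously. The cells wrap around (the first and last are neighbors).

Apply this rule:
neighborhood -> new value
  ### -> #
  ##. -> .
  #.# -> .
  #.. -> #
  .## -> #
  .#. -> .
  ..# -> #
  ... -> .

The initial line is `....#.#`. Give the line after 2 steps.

.##.#.#

#..#...
.##.#.#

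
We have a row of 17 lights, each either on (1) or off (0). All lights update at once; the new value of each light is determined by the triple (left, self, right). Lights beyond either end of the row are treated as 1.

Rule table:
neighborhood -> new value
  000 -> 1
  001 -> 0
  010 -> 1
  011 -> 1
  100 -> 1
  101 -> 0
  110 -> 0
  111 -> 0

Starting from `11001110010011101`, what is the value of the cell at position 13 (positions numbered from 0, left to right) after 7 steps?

step 1: 00101001011010001
step 2: 10101101010011101
step 3: 00101001011010001  (repeats step 1; period 2)
step 7: 00101001011010001
position 13 holds 0

0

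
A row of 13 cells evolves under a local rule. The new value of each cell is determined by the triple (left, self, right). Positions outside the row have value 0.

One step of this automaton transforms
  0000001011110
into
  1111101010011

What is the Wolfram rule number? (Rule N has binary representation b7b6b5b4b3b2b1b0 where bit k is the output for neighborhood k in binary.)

position 9: 111 → 0  (bit 7 = 0)
position 11: 110 → 1  (bit 6 = 1)
position 7: 101 → 0  (bit 5 = 0)
position 12: 100 → 1  (bit 4 = 1)
position 8: 011 → 1  (bit 3 = 1)
position 6: 010 → 1  (bit 2 = 1)
position 5: 001 → 0  (bit 1 = 0)
position 0: 000 → 1  (bit 0 = 1)
bits b7..b0 = 01011101 = 93

93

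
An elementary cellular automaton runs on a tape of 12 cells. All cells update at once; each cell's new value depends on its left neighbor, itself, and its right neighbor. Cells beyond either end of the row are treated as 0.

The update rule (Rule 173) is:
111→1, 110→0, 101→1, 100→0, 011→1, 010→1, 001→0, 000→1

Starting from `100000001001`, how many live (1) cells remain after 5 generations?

101111101001
111111011001
111110110001
111101100101
111011000111
count of 1: 8

8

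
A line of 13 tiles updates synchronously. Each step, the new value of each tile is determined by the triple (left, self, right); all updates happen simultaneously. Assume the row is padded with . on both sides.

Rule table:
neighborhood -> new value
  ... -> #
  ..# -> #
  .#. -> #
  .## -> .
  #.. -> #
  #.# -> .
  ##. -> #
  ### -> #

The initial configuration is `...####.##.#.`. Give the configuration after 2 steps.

.##..#####..#

###.###..#.##
.##..#####..#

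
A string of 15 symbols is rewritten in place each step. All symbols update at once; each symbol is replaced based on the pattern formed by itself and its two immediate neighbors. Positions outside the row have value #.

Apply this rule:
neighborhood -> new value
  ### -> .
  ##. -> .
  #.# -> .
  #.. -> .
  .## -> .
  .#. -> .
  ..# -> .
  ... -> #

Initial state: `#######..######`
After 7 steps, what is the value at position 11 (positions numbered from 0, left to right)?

...............
.#############.
...............  (repeats step 1; period 2)
step 7: ...............
position 11 holds .

.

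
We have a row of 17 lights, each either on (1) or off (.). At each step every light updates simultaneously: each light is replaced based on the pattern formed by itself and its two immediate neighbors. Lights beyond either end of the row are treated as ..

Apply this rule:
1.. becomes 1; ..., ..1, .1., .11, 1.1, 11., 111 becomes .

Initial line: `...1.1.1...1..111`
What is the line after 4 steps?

........1...1....
.........1...1...
..........1...1..
...........1...1.

...........1...1.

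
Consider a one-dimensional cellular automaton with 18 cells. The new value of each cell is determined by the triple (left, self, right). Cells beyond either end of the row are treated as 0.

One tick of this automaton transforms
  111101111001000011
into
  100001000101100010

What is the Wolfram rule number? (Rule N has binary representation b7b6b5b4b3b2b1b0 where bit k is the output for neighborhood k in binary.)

position 1: 111 → 0  (bit 7 = 0)
position 3: 110 → 0  (bit 6 = 0)
position 4: 101 → 0  (bit 5 = 0)
position 9: 100 → 1  (bit 4 = 1)
position 0: 011 → 1  (bit 3 = 1)
position 11: 010 → 1  (bit 2 = 1)
position 10: 001 → 0  (bit 1 = 0)
position 13: 000 → 0  (bit 0 = 0)
bits b7..b0 = 00011100 = 28

28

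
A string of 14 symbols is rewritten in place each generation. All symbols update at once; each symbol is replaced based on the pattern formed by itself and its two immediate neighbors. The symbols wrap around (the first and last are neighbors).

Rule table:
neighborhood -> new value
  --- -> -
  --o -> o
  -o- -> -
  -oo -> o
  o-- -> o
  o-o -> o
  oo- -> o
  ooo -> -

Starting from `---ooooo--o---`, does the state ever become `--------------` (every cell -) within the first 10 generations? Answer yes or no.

--oo---ooo-o--
-oooo-oo-oo-o-
oo--oooooooo-o
-oooo------ooo
oo--oo----oo-o
-oooooo--ooooo
oo----oooo---o
-oo--oo--oo-oo
oooooooooooooo
--------------
all cells are - at generation 10

yes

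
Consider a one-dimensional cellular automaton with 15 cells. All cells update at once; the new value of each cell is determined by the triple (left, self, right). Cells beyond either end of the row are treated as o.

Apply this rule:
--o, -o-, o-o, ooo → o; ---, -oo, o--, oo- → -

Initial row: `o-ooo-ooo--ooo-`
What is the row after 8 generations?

oo-ooo-o-ooo-oo

-o-o-o-o--o-o-o
oooooooo-ooooo-
ooooooo-o-ooo-o
oooooo-ooo-o-o-
ooooo-o-o-ooooo
oooo-ooooo-oooo
ooo-o-ooo-o-ooo
oo-ooo-o-ooo-oo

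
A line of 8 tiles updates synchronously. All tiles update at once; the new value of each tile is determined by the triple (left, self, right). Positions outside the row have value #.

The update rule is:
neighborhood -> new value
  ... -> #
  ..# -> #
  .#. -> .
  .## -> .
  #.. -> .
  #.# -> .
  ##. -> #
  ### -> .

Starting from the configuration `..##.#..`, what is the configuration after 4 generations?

....#...

.#.#...#
.....##.
.####.#.
....#...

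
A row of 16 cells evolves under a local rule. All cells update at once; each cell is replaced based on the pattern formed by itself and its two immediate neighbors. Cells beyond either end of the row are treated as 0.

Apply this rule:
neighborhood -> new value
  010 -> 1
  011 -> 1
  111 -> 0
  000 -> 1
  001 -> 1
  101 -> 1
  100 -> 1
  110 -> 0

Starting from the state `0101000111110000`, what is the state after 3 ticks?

1111111100001111
1000000011111000
1111111110000111

1111111110000111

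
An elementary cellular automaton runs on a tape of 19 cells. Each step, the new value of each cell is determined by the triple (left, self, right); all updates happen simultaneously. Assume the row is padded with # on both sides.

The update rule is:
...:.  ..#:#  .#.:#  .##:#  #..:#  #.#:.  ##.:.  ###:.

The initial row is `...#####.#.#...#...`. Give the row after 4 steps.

....#..#.###.....#.

step 1: #.##.....#.##.###.#
step 2: ..#.#...##.#..#...#
step 3: ###.##.##..#####.##
step 4: ....#..#.###.....#.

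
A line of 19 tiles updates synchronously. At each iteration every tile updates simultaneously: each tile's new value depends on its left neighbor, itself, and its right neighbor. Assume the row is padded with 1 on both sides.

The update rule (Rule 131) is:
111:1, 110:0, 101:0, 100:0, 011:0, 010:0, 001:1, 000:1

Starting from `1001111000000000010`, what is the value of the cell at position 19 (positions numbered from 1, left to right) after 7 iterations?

0010110011111111100
0100000101111111001
0001111000111110010
0110110011011100100
0000000100001001001
0111111001110010010
0011110010100100100
position 19 holds 0

0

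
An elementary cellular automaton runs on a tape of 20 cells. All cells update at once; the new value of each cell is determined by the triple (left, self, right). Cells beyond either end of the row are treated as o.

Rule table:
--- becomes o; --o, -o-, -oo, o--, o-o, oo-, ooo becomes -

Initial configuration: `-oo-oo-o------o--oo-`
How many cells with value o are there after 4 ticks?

12

---------oooo-------
-ooooooo------ooooo-
---------oooo-------  (repeats tick 1; period 2)
tick 4: -ooooooo------ooooo-
count of o: 12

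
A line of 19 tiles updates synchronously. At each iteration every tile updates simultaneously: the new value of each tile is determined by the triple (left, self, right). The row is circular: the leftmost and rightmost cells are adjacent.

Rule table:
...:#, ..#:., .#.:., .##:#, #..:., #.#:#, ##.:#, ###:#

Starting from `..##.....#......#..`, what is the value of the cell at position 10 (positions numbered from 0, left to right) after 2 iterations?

#.##.###...####...#
########.#.####.#.#
position 10 holds .

.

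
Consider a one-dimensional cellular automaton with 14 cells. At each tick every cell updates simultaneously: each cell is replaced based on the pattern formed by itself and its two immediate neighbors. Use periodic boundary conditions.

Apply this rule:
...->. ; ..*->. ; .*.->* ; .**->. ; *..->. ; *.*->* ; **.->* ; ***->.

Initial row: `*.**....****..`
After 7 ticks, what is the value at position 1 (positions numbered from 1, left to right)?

.

**.*.......*..
.***.......*..
...*.......*..
...*.......*..  (fixed point — unchanged through tick 7)
position 1 holds .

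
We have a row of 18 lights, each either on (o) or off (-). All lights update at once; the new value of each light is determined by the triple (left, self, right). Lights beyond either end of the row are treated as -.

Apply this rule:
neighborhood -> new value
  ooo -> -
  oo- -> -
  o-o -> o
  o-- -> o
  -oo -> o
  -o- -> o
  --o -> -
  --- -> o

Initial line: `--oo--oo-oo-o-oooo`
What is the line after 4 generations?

o-o-o-o-oo-oooo---
ooooooooo-oo---ooo
o--------oo-oo-o--
oooooooo-o-oo-oooo

oooooooo-o-oo-oooo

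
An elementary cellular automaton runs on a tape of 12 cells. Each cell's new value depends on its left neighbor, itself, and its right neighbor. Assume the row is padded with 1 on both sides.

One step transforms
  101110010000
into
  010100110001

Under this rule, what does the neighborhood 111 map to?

1

At position 3 the neighborhood is 111; the next row has 1 there.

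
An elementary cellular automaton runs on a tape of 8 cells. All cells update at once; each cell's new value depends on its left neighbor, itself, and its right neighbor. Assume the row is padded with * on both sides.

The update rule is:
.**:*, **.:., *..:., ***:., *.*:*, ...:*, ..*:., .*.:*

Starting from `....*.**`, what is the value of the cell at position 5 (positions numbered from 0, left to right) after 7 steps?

step 1: .**.***.
step 2: **.**..*
step 3: ..**...*
step 4: ..*..*.*
step 5: ..*..***
step 6: ..*..*..
step 7: ..*..*..
position 5 holds *

*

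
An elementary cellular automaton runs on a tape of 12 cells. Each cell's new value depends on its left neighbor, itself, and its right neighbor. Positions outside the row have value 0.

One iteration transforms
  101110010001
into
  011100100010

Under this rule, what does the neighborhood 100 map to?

At position 5 the neighborhood is 100; the next row has 0 there.

0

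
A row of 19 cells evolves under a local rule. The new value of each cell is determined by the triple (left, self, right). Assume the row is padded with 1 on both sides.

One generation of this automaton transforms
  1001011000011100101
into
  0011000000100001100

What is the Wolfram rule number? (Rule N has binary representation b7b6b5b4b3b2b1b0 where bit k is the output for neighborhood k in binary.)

6

position 12: 111 → 0  (bit 7 = 0)
position 0: 110 → 0  (bit 6 = 0)
position 4: 101 → 0  (bit 5 = 0)
position 1: 100 → 0  (bit 4 = 0)
position 5: 011 → 0  (bit 3 = 0)
position 3: 010 → 1  (bit 2 = 1)
position 2: 001 → 1  (bit 1 = 1)
position 8: 000 → 0  (bit 0 = 0)
bits b7..b0 = 00000110 = 6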